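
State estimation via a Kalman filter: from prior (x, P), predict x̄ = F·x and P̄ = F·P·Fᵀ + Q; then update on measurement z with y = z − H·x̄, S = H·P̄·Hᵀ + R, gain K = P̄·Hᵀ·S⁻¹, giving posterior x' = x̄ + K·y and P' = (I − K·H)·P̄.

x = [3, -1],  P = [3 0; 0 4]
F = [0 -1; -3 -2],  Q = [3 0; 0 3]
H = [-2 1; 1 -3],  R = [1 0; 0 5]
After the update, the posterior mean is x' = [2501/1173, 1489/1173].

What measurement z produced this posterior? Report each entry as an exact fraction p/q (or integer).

z = [-3, -2]

x̄ = F·x = [1, -7]
P̄ = F·P·Fᵀ + Q = [7 8; 8 46]
S = H·P̄·Hᵀ + R = [43 -96; -96 378]
K = P̄·Hᵀ·S⁻¹ = [-650/1173 -1307/7038; -190/1173 -1355/3519]
x' − x̄ = [1328/1173, 9700/1173] = K·y
y = (KᵀK)⁻¹·Kᵀ·(x' − x̄) = [6, -24]
z = y + H·x̄ = [6, -24] + [-9, 22] = [-3, -2]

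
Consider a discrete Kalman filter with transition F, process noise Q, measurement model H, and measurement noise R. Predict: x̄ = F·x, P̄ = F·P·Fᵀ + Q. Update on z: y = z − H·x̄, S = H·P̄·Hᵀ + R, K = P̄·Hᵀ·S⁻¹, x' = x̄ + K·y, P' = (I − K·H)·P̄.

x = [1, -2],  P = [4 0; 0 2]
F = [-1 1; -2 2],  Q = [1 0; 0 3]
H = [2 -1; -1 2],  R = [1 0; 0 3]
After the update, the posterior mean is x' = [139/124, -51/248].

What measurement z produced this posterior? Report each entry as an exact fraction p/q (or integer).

z = [3, -1]

x̄ = F·x = [-3, -6]
P̄ = F·P·Fᵀ + Q = [7 12; 12 27]
S = H·P̄·Hᵀ + R = [8 -8; -8 70]
K = P̄·Hᵀ·S⁻¹ = [69/124 19/62; 63/248 39/62]
x' − x̄ = [511/124, 1437/248] = K·y
y = (KᵀK)⁻¹·Kᵀ·(x' − x̄) = [3, 8]
z = y + H·x̄ = [3, 8] + [0, -9] = [3, -1]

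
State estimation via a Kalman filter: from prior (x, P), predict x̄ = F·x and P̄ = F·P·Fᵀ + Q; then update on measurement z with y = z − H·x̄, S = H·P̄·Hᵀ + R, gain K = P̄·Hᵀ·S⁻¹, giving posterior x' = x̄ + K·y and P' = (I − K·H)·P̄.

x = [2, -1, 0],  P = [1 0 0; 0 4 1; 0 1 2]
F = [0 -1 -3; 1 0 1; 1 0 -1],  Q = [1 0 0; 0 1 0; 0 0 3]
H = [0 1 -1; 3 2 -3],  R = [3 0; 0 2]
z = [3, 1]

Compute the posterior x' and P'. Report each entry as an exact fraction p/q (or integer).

x' = [-1025/952, 5503/1904, 503/952]
P' = [1053/476 -239/952 869/476; -239/952 3841/1904 1073/952; 869/476 1073/952 1237/476]

x̄ = F·x = [1, 2, 2]
P̄ = F·P·Fᵀ + Q = [29 -7 7; -7 4 -1; 7 -1 6]
y = z − H·x̄ = [3, 0]
S = H·P̄·Hᵀ + R = [15 -11; -11 135]
K = P̄·Hᵀ·S⁻¹ = [-659/952 313/952; 565/1904 -95/1904; -467/952 -31/952]
x' = x̄ + K·y = [-1025/952, 5503/1904, 503/952]
P' = (I − K·H)·P̄ = [1053/476 -239/952 869/476; -239/952 3841/1904 1073/952; 869/476 1073/952 1237/476]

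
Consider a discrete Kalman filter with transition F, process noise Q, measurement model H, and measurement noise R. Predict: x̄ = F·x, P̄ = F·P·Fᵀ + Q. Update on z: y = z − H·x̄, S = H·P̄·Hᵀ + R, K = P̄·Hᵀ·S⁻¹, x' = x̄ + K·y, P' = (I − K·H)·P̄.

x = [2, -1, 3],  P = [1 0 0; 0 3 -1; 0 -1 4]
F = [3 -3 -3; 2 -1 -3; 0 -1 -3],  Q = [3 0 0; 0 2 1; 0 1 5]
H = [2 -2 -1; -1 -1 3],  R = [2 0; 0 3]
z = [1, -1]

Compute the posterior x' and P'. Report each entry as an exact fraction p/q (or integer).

x' = [2415/5651, 428/5651, -1805/5651]
P' = [318408/5651 226641/5651 182298/5651; 226641/5651 163569/5651 129828/5651; 182298/5651 129828/5651 105934/5651]

x̄ = F·x = [0, -4, -8]
P̄ = F·P·Fᵀ + Q = [57 39 33; 39 39 34; 33 34 38]
y = z − H·x̄ = [-15, 19]
S = H·P̄·Hᵀ + R = [116 -89; -89 117]
K = P̄·Hᵀ·S⁻¹ = [618/5651 615/5651; -1842/5651 -242/5651; -497/5651 1892/5651]
x' = x̄ + K·y = [2415/5651, 428/5651, -1805/5651]
P' = (I − K·H)·P̄ = [318408/5651 226641/5651 182298/5651; 226641/5651 163569/5651 129828/5651; 182298/5651 129828/5651 105934/5651]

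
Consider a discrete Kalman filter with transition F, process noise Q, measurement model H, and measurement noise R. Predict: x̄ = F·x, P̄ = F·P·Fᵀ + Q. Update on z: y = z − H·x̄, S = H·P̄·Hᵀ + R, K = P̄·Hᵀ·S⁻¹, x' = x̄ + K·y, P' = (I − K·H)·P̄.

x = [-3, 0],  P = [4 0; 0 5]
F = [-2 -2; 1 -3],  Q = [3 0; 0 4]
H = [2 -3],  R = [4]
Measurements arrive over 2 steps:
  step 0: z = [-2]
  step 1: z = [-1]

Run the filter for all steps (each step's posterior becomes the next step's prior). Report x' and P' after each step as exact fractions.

step 0: x' = [1962/373, 1526/373], P' = [14403/373 9586/373; 9586/373 6544/373]
step 1: x' = [-123248/19793, -74873/19793], P' = [10537173/217723 6789070/217723; 6789070/217723 4465008/217723]

step 0: x̄ = F·x = [6, -3]
step 0: P̄ = F·P·Fᵀ + Q = [39 22; 22 53]
step 0: y = z − H·x̄ = [-23]
step 0: S = H·P̄·Hᵀ + R = [373]
step 0: K = P̄·Hᵀ·S⁻¹ = [12/373; -115/373]
step 0: x' = x̄ + K·y = [1962/373, 1526/373]
step 0: P' = (I − K·H)·P̄ = [14403/373 9586/373; 9586/373 6544/373]
step 1: x̄ = F·x = [-6976/373, -2616/373]
step 1: P̄ = F·P·Fᵀ + Q = [161595/373 48802/373; 48802/373 17275/373]
step 1: y = z − H·x̄ = [5731/373]
step 1: S = H·P̄·Hᵀ + R = [217723/373]
step 1: K = P̄·Hᵀ·S⁻¹ = [176784/217723; 45779/217723]
step 1: x' = x̄ + K·y = [-123248/19793, -74873/19793]
step 1: P' = (I − K·H)·P̄ = [10537173/217723 6789070/217723; 6789070/217723 4465008/217723]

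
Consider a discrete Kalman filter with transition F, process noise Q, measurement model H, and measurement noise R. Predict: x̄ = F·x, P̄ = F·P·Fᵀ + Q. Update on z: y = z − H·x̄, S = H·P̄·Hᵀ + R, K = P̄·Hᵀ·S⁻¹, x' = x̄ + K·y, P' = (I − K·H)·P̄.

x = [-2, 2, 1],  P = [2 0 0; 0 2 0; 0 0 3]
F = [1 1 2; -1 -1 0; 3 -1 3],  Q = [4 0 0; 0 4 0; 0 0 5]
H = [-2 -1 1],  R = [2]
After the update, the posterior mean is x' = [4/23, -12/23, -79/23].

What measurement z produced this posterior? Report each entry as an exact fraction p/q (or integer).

z = [-3]

x̄ = F·x = [2, 0, -5]
P̄ = F·P·Fᵀ + Q = [20 -4 22; -4 8 -4; 22 -4 52]
S = H·P̄·Hᵀ + R = [46]
K = P̄·Hᵀ·S⁻¹ = [-7/23; -2/23; 6/23]
x' − x̄ = [-42/23, -12/23, 36/23] = K·y
y = (KᵀK)⁻¹·Kᵀ·(x' − x̄) = [6]
z = y + H·x̄ = [6] + [-9] = [-3]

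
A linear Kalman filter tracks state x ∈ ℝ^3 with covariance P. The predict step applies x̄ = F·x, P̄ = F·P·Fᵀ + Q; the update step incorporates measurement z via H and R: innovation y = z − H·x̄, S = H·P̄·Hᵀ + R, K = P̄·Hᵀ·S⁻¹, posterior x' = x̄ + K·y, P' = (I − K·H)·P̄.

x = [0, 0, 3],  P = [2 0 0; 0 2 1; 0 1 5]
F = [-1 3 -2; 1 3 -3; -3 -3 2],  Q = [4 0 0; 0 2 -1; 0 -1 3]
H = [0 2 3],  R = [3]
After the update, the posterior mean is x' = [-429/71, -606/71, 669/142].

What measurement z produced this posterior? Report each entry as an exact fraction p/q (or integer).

z = [-3]

x̄ = F·x = [-6, -9, 6]
P̄ = F·P·Fᵀ + Q = [32 31 -20; 31 49 -40; -20 -40 47]
S = H·P̄·Hᵀ + R = [142]
K = P̄·Hᵀ·S⁻¹ = [1/71; -11/71; 61/142]
x' − x̄ = [-3/71, 33/71, -183/142] = K·y
y = (KᵀK)⁻¹·Kᵀ·(x' − x̄) = [-3]
z = y + H·x̄ = [-3] + [0] = [-3]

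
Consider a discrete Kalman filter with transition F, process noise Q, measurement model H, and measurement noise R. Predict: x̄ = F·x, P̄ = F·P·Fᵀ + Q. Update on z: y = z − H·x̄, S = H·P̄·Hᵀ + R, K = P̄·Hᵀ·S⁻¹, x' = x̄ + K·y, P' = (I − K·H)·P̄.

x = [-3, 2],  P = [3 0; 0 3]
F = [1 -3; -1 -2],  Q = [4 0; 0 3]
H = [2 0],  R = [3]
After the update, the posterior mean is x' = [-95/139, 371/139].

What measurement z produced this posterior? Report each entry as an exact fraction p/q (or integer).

x̄ = F·x = [-9, -1]
P̄ = F·P·Fᵀ + Q = [34 15; 15 18]
S = H·P̄·Hᵀ + R = [139]
K = P̄·Hᵀ·S⁻¹ = [68/139; 30/139]
x' − x̄ = [1156/139, 510/139] = K·y
y = (KᵀK)⁻¹·Kᵀ·(x' − x̄) = [17]
z = y + H·x̄ = [17] + [-18] = [-1]

z = [-1]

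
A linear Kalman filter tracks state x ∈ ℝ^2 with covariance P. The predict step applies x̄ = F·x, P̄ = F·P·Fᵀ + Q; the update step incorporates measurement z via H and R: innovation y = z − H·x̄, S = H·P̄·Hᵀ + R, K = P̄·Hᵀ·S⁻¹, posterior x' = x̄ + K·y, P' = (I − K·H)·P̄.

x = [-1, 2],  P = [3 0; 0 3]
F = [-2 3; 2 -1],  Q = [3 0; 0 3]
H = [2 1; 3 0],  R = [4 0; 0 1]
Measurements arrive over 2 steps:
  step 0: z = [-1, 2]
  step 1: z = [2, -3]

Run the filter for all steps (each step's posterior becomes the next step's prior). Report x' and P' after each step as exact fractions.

step 0: x' = [2927/4453, -7231/4453], P' = [483/4453 -714/4453; -714/4453 12672/4453]
step 1: x' = [-2323228/2439655, 6026114/2439655], P' = [1037889/9758620 -577581/4879310; -577581/4879310 4893429/2439655]

step 0: x̄ = F·x = [8, -4]
step 0: P̄ = F·P·Fᵀ + Q = [42 -21; -21 18]
step 0: y = z − H·x̄ = [-13, -22]
step 0: S = H·P̄·Hᵀ + R = [106 189; 189 379]
step 0: K = P̄·Hᵀ·S⁻¹ = [63/4453 1449/4453; 2811/4453 -2142/4453]
step 0: x' = x̄ + K·y = [2927/4453, -7231/4453]
step 0: P' = (I − K·H)·P̄ = [483/4453 -714/4453; -714/4453 12672/4453]
step 1: x̄ = F·x = [-27547/4453, 13085/4453]
step 1: P̄ = F·P·Fᵀ + Q = [137907/4453 -45660/4453; -45660/4453 30819/4453]
step 1: y = z − H·x̄ = [50915/4453, 69282/4453]
step 1: S = H·P̄·Hᵀ + R = [417619/4453 690462/4453; 690462/4453 1245616/4453]
step 1: K = P̄·Hᵀ·S⁻¹ = [115077/4879310 3113667/9758620; 1078962/2439655 -1732743/4879310]
step 1: x' = x̄ + K·y = [-2323228/2439655, 6026114/2439655]
step 1: P' = (I − K·H)·P̄ = [1037889/9758620 -577581/4879310; -577581/4879310 4893429/2439655]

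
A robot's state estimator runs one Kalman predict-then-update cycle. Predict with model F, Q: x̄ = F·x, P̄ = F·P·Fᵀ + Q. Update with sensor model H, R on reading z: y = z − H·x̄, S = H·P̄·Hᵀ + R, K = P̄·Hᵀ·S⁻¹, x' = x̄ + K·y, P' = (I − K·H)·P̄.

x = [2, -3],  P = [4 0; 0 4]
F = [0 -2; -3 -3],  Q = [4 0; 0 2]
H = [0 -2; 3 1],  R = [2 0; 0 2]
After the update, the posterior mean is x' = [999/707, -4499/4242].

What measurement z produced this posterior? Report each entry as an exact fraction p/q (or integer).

x̄ = F·x = [6, 3]
P̄ = F·P·Fᵀ + Q = [20 24; 24 74]
S = H·P̄·Hᵀ + R = [298 -292; -292 400]
K = P̄·Hᵀ·S⁻¹ = [111/707 459/1414; -2071/4242 73/8484]
x' − x̄ = [-3243/707, -17225/4242] = K·y
y = (KᵀK)⁻¹·Kᵀ·(x' − x̄) = [8, -18]
z = y + H·x̄ = [8, -18] + [-6, 21] = [2, 3]

z = [2, 3]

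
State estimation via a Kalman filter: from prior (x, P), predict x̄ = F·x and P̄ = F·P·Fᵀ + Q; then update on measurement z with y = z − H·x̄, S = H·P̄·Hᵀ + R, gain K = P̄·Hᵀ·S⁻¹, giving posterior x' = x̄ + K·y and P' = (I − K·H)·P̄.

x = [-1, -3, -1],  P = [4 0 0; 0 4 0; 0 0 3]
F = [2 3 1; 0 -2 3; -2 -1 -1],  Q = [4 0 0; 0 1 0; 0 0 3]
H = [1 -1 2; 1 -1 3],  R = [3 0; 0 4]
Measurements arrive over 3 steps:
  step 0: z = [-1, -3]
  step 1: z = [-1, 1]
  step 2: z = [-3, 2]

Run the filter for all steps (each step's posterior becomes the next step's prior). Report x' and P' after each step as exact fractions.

step 0: x' = [-9634/3599, -1503/3599, 442/3599], P' = [78133/3599 2152/3599 -30591/3599; 2152/3599 37761/3599 13255/3599; -30591/3599 13255/3599 18218/3599]
step 1: x' = [-17607325/3197906, -9099243/15989530, 16321306/7994765], P' = [76989649/3197906 -8935967/3197906 -16864266/1598953; -8935967/3197906 140430029/15989530 37496682/7994765; -16864266/1598953 37496682/7994765 50450952/7994765]
step 2: x' = [-494433814773/58882215022, 280758196567/58882215022, 150795194422/29441107511], P' = [1437478117811/58882215022 -96142003627/58882215022 -300896227167/29441107511; -96142003627/58882215022 535643695541/58882215022 128896422750/29441107511; -300896227167/29441107511 128896422750/29441107511 178623340779/29441107511]

step 0: x̄ = F·x = [-12, 3, 6]
step 0: P̄ = F·P·Fᵀ + Q = [59 -15 -31; -15 44 -1; -31 -1 26]
step 0: y = z − H·x̄ = [2, -6]
step 0: S = H·P̄·Hᵀ + R = [120 139; 139 191]
step 0: K = P̄·Hᵀ·S⁻¹ = [4933/3599 -3948/3599; -3033/3599 1039/3599; -2470/3599 2702/3599]
step 0: x' = x̄ + K·y = [-9634/3599, -1503/3599, 442/3599]
step 0: P' = (I − K·H)·P̄ = [78133/3599 2152/3599 -30591/3599; 2152/3599 37761/3599 13255/3599; -30591/3599 13255/3599 18218/3599]
step 1: x̄ = F·x = [-23335/3599, 4332/3599, 20329/3599]
step 1: P̄ = F·P·Fᵀ + Q = [667985/3599 -271281/3599 -391905/3599; -271281/3599 159545/3599 199767/3599; -391905/3599 199767/3599 292062/3599]
step 1: y = z − H·x̄ = [-16590/3599, -29721/3599]
step 1: S = H·P̄·Hᵀ + R = [182449/3599 164104/3599; 164104/3599 463014/3599]
step 1: K = P̄·Hᵀ·S⁻¹ = [3078092/1598953 -3814995/3197906; -5853856/7994765 9967557/15989530; -6972036/7994765 7383711/7994765]
step 1: x' = x̄ + K·y = [-17607325/3197906, -9099243/15989530, 16321306/7994765]
step 1: P' = (I − K·H)·P̄ = [76989649/3197906 -8935967/3197906 -16864266/1598953; -8935967/3197906 140430029/15989530 37496682/7994765; -16864266/1598953 37496682/7994765 50450952/7994765]
step 2: x̄ = F·x = [-170728367/15989530, 58063161/7994765, 152529881/15989530]
step 2: P̄ = F·P·Fᵀ + Q = [2207754789/15989530 -424028767/7994765 -1329949107/15989530; -424028767/7994765 292953207/7994765 368148801/7994765; -1329949107/15989530 368148801/7994765 1125790251/15989530]
step 2: y = z − H·x̄ = [-66173663/15989530, -69377947/7994765]
step 2: S = H·P̄·Hᵀ + R = [775919029/15989530 456642116/7994765; 456642116/7994765 1144183198/7994765]
step 2: K = P̄·Hᵀ·S⁻¹ = [55005868795/29441107511 -67939310391/58882215022; -19366668028/29441107511 35398209333/58882215022; -24181989453/29441107511 26519343105/29441107511]
step 2: x' = x̄ + K·y = [-494433814773/58882215022, 280758196567/58882215022, 150795194422/29441107511]
step 2: P' = (I − K·H)·P̄ = [1437478117811/58882215022 -96142003627/58882215022 -300896227167/29441107511; -96142003627/58882215022 535643695541/58882215022 128896422750/29441107511; -300896227167/29441107511 128896422750/29441107511 178623340779/29441107511]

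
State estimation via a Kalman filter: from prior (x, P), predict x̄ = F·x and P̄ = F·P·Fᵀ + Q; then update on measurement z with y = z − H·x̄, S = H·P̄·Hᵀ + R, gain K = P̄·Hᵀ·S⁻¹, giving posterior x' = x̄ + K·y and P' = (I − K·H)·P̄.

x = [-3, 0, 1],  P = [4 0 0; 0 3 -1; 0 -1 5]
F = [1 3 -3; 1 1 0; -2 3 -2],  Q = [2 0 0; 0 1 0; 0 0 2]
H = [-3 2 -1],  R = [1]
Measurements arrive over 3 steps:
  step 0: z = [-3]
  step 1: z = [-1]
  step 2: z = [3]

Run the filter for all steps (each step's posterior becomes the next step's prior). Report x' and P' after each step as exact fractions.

step 0: x̄ = F·x = [-6, -3, 4]
step 0: P̄ = F·P·Fᵀ + Q = [96 16 64; 16 8 3; 64 3 77]
step 0: y = z − H·x̄ = [-11]
step 0: S = H·P̄·Hᵀ + R = [1154]
step 0: K = P̄·Hᵀ·S⁻¹ = [-160/577; -35/1154; -263/1154]
step 0: x' = x̄ + K·y = [-1702/577, -3077/1154, 7509/1154]
step 0: P' = (I − K·H)·P̄ = [4192/577 3632/577 -5152/577; 3632/577 8007/1154 -5743/1154; -5152/577 -5743/1154 19689/1154]
step 1: x̄ = F·x = [-17581/577, -6481/1154, -17441/1154]
step 1: P̄ = F·P·Fᵀ + Q = [234369/577 54801/577 98283/577; 54801/577 32073/1154 46611/1154; 98283/577 46611/1154 85979/1154]
step 1: y = z − H·x̄ = [-111119/1154]
step 1: S = H·P̄·Hᵀ + R = [4111795/1154]
step 1: K = P̄·Hᵀ·S⁻¹ = [-1383576/4111795; -311271/4111795; -116491/822359]
step 1: x' = x̄ + K·y = [7939901/4111795, 6880051/4111795, -1211785/822359]
step 1: P' = (I − K·H)·P̄ = [11327571/4111795 17325711/4111795 410457/822359; 17325711/4111795 30318861/4111795 1794372/822359; 410457/822359 1794372/822359 2473864/822359]
step 2: x̄ = F·x = [46756829/4111795, 14819952/4111795, 16878201/4111795]
step 2: P̄ = F·P·Fᵀ + Q = [333891866/4111795 138514563/4111795 146084634/4111795; 138514563/4111795 80409649/4111795 63578862/4111795; 146084634/4111795 63578862/4111795 76728331/4111795]
step 2: y = z − H·x̄ = [139844169/4111795]
step 2: S = H·P̄·Hᵀ + R = [2367523116/4111795]
step 2: K = P̄·Hᵀ·S⁻¹ = [-20731693/56369598; -318303253/2367523116; -387824509/2367523116]
step 2: x' = x̄ + K·y = [-21364775/18789866, -254721815/263058124, -385759211/263058124]
step 2: P' = (I − K·H)·P̄ = [31195633/9394933 294043091/56369598 47296481/56369598; 294043091/56369598 21658361345/2367523116 6585596477/2367523116; 47296481/56369598 6585596477/2367523116 7599660857/2367523116]

step 0: x' = [-1702/577, -3077/1154, 7509/1154], P' = [4192/577 3632/577 -5152/577; 3632/577 8007/1154 -5743/1154; -5152/577 -5743/1154 19689/1154]
step 1: x' = [7939901/4111795, 6880051/4111795, -1211785/822359], P' = [11327571/4111795 17325711/4111795 410457/822359; 17325711/4111795 30318861/4111795 1794372/822359; 410457/822359 1794372/822359 2473864/822359]
step 2: x' = [-21364775/18789866, -254721815/263058124, -385759211/263058124], P' = [31195633/9394933 294043091/56369598 47296481/56369598; 294043091/56369598 21658361345/2367523116 6585596477/2367523116; 47296481/56369598 6585596477/2367523116 7599660857/2367523116]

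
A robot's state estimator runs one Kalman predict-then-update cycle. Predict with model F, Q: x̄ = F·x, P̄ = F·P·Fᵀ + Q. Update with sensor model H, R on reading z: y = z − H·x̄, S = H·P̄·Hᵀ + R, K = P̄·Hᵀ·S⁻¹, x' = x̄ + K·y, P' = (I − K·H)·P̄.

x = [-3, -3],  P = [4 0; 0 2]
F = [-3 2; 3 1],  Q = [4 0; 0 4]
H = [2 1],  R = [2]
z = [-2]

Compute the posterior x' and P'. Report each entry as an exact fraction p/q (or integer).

x' = [145/27, -346/27]
P' = [272/27 -512/27; -512/27 1013/27]

x̄ = F·x = [3, -12]
P̄ = F·P·Fᵀ + Q = [48 -32; -32 42]
y = z − H·x̄ = [4]
S = H·P̄·Hᵀ + R = [108]
K = P̄·Hᵀ·S⁻¹ = [16/27; -11/54]
x' = x̄ + K·y = [145/27, -346/27]
P' = (I − K·H)·P̄ = [272/27 -512/27; -512/27 1013/27]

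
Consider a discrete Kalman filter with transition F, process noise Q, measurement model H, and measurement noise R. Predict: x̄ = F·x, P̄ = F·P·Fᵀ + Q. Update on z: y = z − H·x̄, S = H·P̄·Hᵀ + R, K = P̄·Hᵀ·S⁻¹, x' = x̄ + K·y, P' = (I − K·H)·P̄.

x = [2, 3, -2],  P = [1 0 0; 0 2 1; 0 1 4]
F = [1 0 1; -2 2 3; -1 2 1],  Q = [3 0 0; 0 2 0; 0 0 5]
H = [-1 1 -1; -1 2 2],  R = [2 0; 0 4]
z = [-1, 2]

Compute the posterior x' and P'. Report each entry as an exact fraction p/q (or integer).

x' = [-5308/8191, -6184/8191, 11951/8191]
P' = [49044/8191 35608/8191 -9952/8191; 35608/8191 31522/8191 -8718/8191; -9952/8191 -8718/8191 7420/8191]

x̄ = F·x = [0, -4, 2]
P̄ = F·P·Fᵀ + Q = [8 12 5; 12 62 30; 5 30 22]
y = z − H·x̄ = [5, 6]
S = H·P̄·Hᵀ + R = [20 47; 47 520]
K = P̄·Hᵀ·S⁻¹ = [-1742/8191 567/8191; 2316/8191 2500/8191; -3093/8191 1839/8191]
x' = x̄ + K·y = [-5308/8191, -6184/8191, 11951/8191]
P' = (I − K·H)·P̄ = [49044/8191 35608/8191 -9952/8191; 35608/8191 31522/8191 -8718/8191; -9952/8191 -8718/8191 7420/8191]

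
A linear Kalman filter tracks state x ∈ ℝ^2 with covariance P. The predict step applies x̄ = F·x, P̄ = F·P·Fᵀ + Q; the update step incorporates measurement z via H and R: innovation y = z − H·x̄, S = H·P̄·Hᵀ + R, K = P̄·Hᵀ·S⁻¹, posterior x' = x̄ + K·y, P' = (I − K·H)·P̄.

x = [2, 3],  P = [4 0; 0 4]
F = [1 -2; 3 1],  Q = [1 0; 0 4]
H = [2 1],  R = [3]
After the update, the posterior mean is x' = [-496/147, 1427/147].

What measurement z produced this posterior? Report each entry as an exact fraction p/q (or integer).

x̄ = F·x = [-4, 9]
P̄ = F·P·Fᵀ + Q = [21 4; 4 44]
S = H·P̄·Hᵀ + R = [147]
K = P̄·Hᵀ·S⁻¹ = [46/147; 52/147]
x' − x̄ = [92/147, 104/147] = K·y
y = (KᵀK)⁻¹·Kᵀ·(x' − x̄) = [2]
z = y + H·x̄ = [2] + [1] = [3]

z = [3]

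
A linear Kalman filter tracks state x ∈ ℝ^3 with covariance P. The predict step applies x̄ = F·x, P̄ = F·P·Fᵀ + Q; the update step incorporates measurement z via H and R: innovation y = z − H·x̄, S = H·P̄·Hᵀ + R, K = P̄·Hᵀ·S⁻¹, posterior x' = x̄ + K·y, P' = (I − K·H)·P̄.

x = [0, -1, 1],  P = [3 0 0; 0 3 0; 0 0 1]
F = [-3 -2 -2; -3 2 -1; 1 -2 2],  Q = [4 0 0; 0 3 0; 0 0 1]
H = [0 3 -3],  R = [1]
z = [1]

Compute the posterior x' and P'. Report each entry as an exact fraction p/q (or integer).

x̄ = F·x = [0, -3, 4]
P̄ = F·P·Fᵀ + Q = [47 17 -1; 17 43 -23; -1 -23 20]
y = z − H·x̄ = [22]
S = H·P̄·Hᵀ + R = [982]
K = P̄·Hᵀ·S⁻¹ = [27/491; 99/491; -129/982]
x' = x̄ + K·y = [594/491, 705/491, 545/491]
P' = (I − K·H)·P̄ = [21619/491 3001/491 2992/491; 3001/491 1511/491 1478/491; 2992/491 1478/491 2999/982]

x' = [594/491, 705/491, 545/491]
P' = [21619/491 3001/491 2992/491; 3001/491 1511/491 1478/491; 2992/491 1478/491 2999/982]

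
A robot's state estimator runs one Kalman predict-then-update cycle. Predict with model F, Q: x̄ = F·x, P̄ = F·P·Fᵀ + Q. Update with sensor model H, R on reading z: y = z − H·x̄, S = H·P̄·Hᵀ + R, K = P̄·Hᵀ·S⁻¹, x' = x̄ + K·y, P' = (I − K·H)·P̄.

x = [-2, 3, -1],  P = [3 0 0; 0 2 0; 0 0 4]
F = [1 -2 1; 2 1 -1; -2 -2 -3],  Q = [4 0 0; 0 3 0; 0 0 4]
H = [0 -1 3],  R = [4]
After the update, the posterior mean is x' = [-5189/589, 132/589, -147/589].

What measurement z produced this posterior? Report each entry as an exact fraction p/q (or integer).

x̄ = F·x = [-9, 0, 1]
P̄ = F·P·Fᵀ + Q = [19 -2 -10; -2 21 -4; -10 -4 60]
S = H·P̄·Hᵀ + R = [589]
K = P̄·Hᵀ·S⁻¹ = [-28/589; -33/589; 184/589]
x' − x̄ = [112/589, 132/589, -736/589] = K·y
y = (KᵀK)⁻¹·Kᵀ·(x' − x̄) = [-4]
z = y + H·x̄ = [-4] + [3] = [-1]

z = [-1]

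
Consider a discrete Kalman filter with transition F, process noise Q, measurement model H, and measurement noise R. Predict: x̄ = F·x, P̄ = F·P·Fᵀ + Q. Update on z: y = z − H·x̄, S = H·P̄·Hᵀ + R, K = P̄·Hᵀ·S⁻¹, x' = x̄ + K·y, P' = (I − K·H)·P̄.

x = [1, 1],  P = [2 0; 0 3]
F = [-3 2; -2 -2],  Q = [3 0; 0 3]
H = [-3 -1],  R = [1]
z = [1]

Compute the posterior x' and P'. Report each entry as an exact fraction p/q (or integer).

x' = [91/107, -382/107]
P' = [264/107 -759/107; -759/107 6854/321]

x̄ = F·x = [-1, -4]
P̄ = F·P·Fᵀ + Q = [33 0; 0 23]
y = z − H·x̄ = [-6]
S = H·P̄·Hᵀ + R = [321]
K = P̄·Hᵀ·S⁻¹ = [-33/107; -23/321]
x' = x̄ + K·y = [91/107, -382/107]
P' = (I − K·H)·P̄ = [264/107 -759/107; -759/107 6854/321]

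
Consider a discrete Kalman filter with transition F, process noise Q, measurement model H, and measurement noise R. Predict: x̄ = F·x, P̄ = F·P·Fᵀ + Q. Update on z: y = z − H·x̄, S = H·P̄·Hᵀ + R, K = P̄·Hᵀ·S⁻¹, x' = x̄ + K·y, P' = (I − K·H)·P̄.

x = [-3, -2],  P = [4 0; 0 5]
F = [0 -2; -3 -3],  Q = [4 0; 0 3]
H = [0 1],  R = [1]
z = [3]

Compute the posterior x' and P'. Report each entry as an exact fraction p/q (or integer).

x̄ = F·x = [4, 15]
P̄ = F·P·Fᵀ + Q = [24 30; 30 84]
y = z − H·x̄ = [-12]
S = H·P̄·Hᵀ + R = [85]
K = P̄·Hᵀ·S⁻¹ = [6/17; 84/85]
x' = x̄ + K·y = [-4/17, 267/85]
P' = (I − K·H)·P̄ = [228/17 6/17; 6/17 84/85]

x' = [-4/17, 267/85]
P' = [228/17 6/17; 6/17 84/85]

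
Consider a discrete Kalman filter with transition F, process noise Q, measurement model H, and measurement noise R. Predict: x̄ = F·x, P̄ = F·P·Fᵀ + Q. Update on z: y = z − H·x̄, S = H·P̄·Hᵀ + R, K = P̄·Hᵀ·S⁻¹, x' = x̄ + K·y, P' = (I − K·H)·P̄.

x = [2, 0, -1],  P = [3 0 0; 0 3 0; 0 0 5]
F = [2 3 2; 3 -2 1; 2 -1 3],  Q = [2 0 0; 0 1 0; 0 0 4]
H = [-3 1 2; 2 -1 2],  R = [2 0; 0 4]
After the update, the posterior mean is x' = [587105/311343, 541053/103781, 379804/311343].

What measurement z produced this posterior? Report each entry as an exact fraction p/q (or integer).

x̄ = F·x = [2, 5, 1]
P̄ = F·P·Fᵀ + Q = [61 10 33; 10 45 39; 33 39 64]
S = H·P̄·Hᵀ + R = [552 -171; -171 617]
K = P̄·Hᵀ·S⁻¹ = [-35581/311343 26653/103781; 22148/103781 15053/103781; 68461/311343 32396/103781]
x' − x̄ = [-35581/311343, 22148/103781, 68461/311343] = K·y
y = (KᵀK)⁻¹·Kᵀ·(x' − x̄) = [1, 0]
z = y + H·x̄ = [1, 0] + [1, 1] = [2, 1]

z = [2, 1]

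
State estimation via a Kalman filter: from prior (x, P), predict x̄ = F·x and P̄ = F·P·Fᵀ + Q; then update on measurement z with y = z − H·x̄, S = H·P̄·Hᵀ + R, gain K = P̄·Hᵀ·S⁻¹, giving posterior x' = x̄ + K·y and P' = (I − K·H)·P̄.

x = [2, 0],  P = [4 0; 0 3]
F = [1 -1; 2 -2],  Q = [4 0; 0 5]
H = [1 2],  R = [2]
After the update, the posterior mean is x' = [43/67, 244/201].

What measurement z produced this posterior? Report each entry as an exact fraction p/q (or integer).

x̄ = F·x = [2, 4]
P̄ = F·P·Fᵀ + Q = [11 14; 14 33]
S = H·P̄·Hᵀ + R = [201]
K = P̄·Hᵀ·S⁻¹ = [13/67; 80/201]
x' − x̄ = [-91/67, -560/201] = K·y
y = (KᵀK)⁻¹·Kᵀ·(x' − x̄) = [-7]
z = y + H·x̄ = [-7] + [10] = [3]

z = [3]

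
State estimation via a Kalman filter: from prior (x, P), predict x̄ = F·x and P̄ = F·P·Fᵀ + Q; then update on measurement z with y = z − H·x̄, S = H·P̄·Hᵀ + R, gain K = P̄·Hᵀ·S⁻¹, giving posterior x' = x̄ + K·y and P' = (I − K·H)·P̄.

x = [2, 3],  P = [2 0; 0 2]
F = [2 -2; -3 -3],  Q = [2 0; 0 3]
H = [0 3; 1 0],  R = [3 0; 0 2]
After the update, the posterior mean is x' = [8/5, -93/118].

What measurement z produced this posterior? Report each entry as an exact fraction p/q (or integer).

z = [-2, 2]

x̄ = F·x = [-2, -15]
P̄ = F·P·Fᵀ + Q = [18 0; 0 39]
S = H·P̄·Hᵀ + R = [354 0; 0 20]
K = P̄·Hᵀ·S⁻¹ = [0 9/10; 39/118 0]
x' − x̄ = [18/5, 1677/118] = K·y
y = (KᵀK)⁻¹·Kᵀ·(x' − x̄) = [43, 4]
z = y + H·x̄ = [43, 4] + [-45, -2] = [-2, 2]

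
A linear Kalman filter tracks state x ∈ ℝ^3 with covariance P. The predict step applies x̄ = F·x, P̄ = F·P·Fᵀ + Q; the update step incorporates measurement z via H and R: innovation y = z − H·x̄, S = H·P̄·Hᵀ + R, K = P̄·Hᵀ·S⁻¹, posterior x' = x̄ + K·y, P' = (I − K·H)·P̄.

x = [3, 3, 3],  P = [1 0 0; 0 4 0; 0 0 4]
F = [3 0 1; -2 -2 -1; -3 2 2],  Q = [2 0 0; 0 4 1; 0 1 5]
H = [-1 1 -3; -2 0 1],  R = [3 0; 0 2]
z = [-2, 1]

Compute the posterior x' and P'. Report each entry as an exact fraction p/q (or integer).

x' = [-4211/13103, -45663/13103, -3525/13103]
P' = [7099/13103 29747/26206 4060/13103; 29747/26206 129115/13103 35506/13103; 4060/13103 35506/13103 13474/13103]

x̄ = F·x = [12, -15, 3]
P̄ = F·P·Fᵀ + Q = [15 -10 -1; -10 28 -17; -1 -17 46]
y = z − H·x̄ = [34, 22]
S = H·P̄·Hᵀ + R = [576 -110; -110 112]
K = P̄·Hᵀ·S⁻¹ = [-2937/26206 -5069/13103; 5149/26206 5759/26206; -2992/13103 2677/13103]
x' = x̄ + K·y = [-4211/13103, -45663/13103, -3525/13103]
P' = (I − K·H)·P̄ = [7099/13103 29747/26206 4060/13103; 29747/26206 129115/13103 35506/13103; 4060/13103 35506/13103 13474/13103]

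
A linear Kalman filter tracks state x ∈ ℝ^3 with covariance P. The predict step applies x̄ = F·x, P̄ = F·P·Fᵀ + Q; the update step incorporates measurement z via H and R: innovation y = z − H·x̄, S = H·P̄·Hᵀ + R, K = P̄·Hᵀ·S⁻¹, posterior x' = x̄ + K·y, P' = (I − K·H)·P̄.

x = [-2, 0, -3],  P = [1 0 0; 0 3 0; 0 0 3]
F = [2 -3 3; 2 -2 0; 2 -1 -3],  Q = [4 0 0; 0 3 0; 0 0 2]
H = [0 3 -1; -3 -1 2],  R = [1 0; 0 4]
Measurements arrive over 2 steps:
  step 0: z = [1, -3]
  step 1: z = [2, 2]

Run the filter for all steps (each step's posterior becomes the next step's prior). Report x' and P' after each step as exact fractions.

step 0: x̄ = F·x = [-13, -4, 5]
step 0: P̄ = F·P·Fᵀ + Q = [62 22 -14; 22 19 10; -14 10 36]
step 0: y = z − H·x̄ = [18, -56]
step 0: S = H·P̄·Hᵀ + R = [148 -299; -299 985]
step 0: K = P̄·Hᵀ·S⁻¹ = [8236/56379 -11008/56379; 26860/56379 4433/56379; 25186/56379 13598/56379]
step 0: x' = x̄ + K·y = [31769/56379, 9716/56379, -26245/56379]
step 0: P' = (I − K·H)·P̄ = [238730/56379 137726/56379 404942/56379; 137726/56379 96926/56379 263918/56379; 404942/56379 263918/56379 766568/56379]
step 1: x̄ = F·x = [-44345/56379, 14702/18793, 132557/56379]
step 1: P̄ = F·P·Fᵀ + Q = [7407950/56379 335120/18793 -5171714/56379; 335120/18793 136651/18793 -174576/18793; -5171714/56379 -174576/18793 4237016/56379]
step 1: y = z − H·x̄ = [112997/56379, -241285/56379]
step 1: S = H·P̄·Hᵀ + R = [11125340/56379 -37933369/56379; -37933369/56379 154442723/56379]
step 1: K = P̄·Hᵀ·S⁻¹ = [-159244840/4953747321 -1115954546/4953747321; 1793828240/4953747321 297103117/4953747321; 582180122/4953747321 929242720/4953747321]
step 1: x' = x̄ + K·y = [62267035/550416369, 688792051/550416369, 981898621/550416369]
step 1: P' = (I − K·H)·P̄ = [9497125078/4953747321 4741813474/4953747321 14384685262/4953747321; 4741813474/4953747321 3800301874/4953747321 9607077382/4953747321; 14384685262/4953747321 9607077382/4953747321 28239052024/4953747321]

step 0: x' = [31769/56379, 9716/56379, -26245/56379], P' = [238730/56379 137726/56379 404942/56379; 137726/56379 96926/56379 263918/56379; 404942/56379 263918/56379 766568/56379]
step 1: x' = [62267035/550416369, 688792051/550416369, 981898621/550416369], P' = [9497125078/4953747321 4741813474/4953747321 14384685262/4953747321; 4741813474/4953747321 3800301874/4953747321 9607077382/4953747321; 14384685262/4953747321 9607077382/4953747321 28239052024/4953747321]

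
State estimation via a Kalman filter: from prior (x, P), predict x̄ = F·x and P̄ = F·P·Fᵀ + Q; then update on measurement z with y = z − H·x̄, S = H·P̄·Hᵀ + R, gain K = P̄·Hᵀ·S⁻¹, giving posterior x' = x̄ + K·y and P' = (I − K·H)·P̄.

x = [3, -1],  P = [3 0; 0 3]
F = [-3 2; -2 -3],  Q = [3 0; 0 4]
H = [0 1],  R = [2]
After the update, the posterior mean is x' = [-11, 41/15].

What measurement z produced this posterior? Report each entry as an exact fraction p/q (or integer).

x̄ = F·x = [-11, -3]
P̄ = F·P·Fᵀ + Q = [42 0; 0 43]
S = H·P̄·Hᵀ + R = [45]
K = P̄·Hᵀ·S⁻¹ = [0; 43/45]
x' − x̄ = [0, 86/15] = K·y
y = (KᵀK)⁻¹·Kᵀ·(x' − x̄) = [6]
z = y + H·x̄ = [6] + [-3] = [3]

z = [3]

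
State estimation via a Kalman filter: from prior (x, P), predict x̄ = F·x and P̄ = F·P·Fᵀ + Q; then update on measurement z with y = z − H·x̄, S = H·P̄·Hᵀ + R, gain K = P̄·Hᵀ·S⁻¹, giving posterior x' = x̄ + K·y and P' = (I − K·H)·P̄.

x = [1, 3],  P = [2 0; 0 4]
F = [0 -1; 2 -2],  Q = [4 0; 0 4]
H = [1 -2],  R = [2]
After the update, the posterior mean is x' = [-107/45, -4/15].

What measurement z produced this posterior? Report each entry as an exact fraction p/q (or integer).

z = [-2]

x̄ = F·x = [-3, -4]
P̄ = F·P·Fᵀ + Q = [8 8; 8 28]
S = H·P̄·Hᵀ + R = [90]
K = P̄·Hᵀ·S⁻¹ = [-4/45; -8/15]
x' − x̄ = [28/45, 56/15] = K·y
y = (KᵀK)⁻¹·Kᵀ·(x' − x̄) = [-7]
z = y + H·x̄ = [-7] + [5] = [-2]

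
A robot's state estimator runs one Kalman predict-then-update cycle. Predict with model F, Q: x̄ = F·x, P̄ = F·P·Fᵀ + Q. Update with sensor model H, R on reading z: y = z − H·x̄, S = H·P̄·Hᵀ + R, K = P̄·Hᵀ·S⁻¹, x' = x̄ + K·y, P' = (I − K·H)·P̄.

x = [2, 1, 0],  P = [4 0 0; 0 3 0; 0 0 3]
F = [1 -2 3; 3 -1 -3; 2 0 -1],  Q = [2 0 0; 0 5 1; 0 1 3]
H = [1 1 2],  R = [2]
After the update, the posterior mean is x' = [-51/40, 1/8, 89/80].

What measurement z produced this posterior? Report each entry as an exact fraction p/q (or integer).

x̄ = F·x = [0, 5, 4]
P̄ = F·P·Fᵀ + Q = [45 -9 -1; -9 71 34; -1 34 22]
S = H·P̄·Hᵀ + R = [320]
K = P̄·Hᵀ·S⁻¹ = [17/160; 13/32; 77/320]
x' − x̄ = [-51/40, -39/8, -231/80] = K·y
y = (KᵀK)⁻¹·Kᵀ·(x' − x̄) = [-12]
z = y + H·x̄ = [-12] + [13] = [1]

z = [1]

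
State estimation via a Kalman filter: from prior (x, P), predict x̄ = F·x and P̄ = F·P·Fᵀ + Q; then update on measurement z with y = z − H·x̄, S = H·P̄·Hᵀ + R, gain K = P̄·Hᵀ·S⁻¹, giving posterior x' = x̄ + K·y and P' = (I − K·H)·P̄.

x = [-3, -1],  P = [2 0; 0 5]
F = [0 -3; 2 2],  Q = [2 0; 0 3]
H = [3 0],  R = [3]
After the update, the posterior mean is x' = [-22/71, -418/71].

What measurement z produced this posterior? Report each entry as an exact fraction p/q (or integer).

x̄ = F·x = [3, -8]
P̄ = F·P·Fᵀ + Q = [47 -30; -30 31]
S = H·P̄·Hᵀ + R = [426]
K = P̄·Hᵀ·S⁻¹ = [47/142; -15/71]
x' − x̄ = [-235/71, 150/71] = K·y
y = (KᵀK)⁻¹·Kᵀ·(x' − x̄) = [-10]
z = y + H·x̄ = [-10] + [9] = [-1]

z = [-1]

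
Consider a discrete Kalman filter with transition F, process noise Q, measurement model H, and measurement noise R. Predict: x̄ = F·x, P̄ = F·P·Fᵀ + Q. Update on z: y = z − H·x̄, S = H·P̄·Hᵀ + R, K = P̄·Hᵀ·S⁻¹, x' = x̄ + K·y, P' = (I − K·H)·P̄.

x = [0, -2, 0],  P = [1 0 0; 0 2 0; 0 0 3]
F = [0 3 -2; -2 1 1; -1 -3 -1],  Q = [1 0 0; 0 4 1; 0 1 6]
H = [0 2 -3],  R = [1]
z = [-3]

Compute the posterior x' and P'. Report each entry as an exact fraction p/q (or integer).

x̄ = F·x = [-6, -2, 6]
P̄ = F·P·Fᵀ + Q = [31 0 -12; 0 13 -6; -12 -6 28]
y = z − H·x̄ = [19]
S = H·P̄·Hᵀ + R = [377]
K = P̄·Hᵀ·S⁻¹ = [36/377; 44/377; -96/377]
x' = x̄ + K·y = [-1578/377, 82/377, 438/377]
P' = (I − K·H)·P̄ = [10391/377 -1584/377 -1068/377; -1584/377 2965/377 1962/377; -1068/377 1962/377 1340/377]

x' = [-1578/377, 82/377, 438/377]
P' = [10391/377 -1584/377 -1068/377; -1584/377 2965/377 1962/377; -1068/377 1962/377 1340/377]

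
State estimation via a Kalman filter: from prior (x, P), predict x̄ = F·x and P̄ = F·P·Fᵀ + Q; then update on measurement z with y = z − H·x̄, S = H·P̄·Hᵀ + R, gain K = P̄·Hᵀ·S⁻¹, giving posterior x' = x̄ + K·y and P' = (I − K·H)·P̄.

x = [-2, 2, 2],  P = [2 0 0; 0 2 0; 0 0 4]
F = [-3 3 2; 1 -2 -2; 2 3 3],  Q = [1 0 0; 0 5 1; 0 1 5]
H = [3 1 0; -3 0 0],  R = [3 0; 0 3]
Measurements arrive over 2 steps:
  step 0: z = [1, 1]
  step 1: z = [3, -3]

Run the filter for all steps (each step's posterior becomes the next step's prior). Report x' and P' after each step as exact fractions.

step 0: x' = [-359/2245, 2707/2245, -997/449], P' = [646/2245 -1563/2245 367/449; -1563/2245 8859/2245 -2187/449; 367/449 -2187/449 18411/449]
step 1: x' = [17323643/17778841, 3128703/17778841, -17900041/17778841], P' = [5449035/17778841 -14309016/17778841 18376207/17778841; -14309016/17778841 81194691/17778841 -99778086/17778841; 18376207/17778841 -99778086/17778841 500840912/17778841]

step 0: x̄ = F·x = [16, -10, 8]
step 0: P̄ = F·P·Fᵀ + Q = [53 -34 30; -34 31 -31; 30 -31 67]
step 0: y = z − H·x̄ = [-37, 49]
step 0: S = H·P̄·Hᵀ + R = [307 -375; -375 480]
step 0: K = P̄·Hᵀ·S⁻¹ = [25/449 -646/2245; 278/449 1563/2245; -362/449 -367/449]
step 0: x' = x̄ + K·y = [-359/2245, 2707/2245, -997/449]
step 0: P' = (I − K·H)·P̄ = [646/2245 -1563/2245 367/449; -1563/2245 8859/2245 -2187/449; 367/449 -2187/449 18411/449]
step 1: x̄ = F·x = [-772/2245, 4197/2245, -7552/2245]
step 1: P̄ = F·P·Fᵀ + Q = [330904/2245 -313349/2245 459674/2245; -313349/2245 326959/2245 -470999/2245; 459674/2245 -470999/2245 728469/2245]
step 1: y = z − H·x̄ = [4854/2245, -9051/2245]
step 1: S = H·P̄·Hᵀ + R = [1431736/2245 -2038089/2245; -2038089/2245 2984871/2245]
step 1: K = P̄·Hᵀ·S⁻¹ = [679363/17778841 -5449035/17778841; 12755881/17778841 14309016/17778841; -14883155/17778841 -18376207/17778841]
step 1: x' = x̄ + K·y = [17323643/17778841, 3128703/17778841, -17900041/17778841]
step 1: P' = (I − K·H)·P̄ = [5449035/17778841 -14309016/17778841 18376207/17778841; -14309016/17778841 81194691/17778841 -99778086/17778841; 18376207/17778841 -99778086/17778841 500840912/17778841]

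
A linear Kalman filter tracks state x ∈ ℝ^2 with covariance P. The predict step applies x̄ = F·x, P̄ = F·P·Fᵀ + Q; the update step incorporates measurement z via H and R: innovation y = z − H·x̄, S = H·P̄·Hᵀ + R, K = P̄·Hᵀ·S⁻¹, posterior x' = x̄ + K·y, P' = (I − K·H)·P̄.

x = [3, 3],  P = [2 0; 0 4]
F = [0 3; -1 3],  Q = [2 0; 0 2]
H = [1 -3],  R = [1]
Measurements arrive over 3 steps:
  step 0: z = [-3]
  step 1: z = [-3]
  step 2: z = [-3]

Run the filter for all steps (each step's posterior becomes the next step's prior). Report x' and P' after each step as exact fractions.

step 0: x̄ = F·x = [9, 6]
step 0: P̄ = F·P·Fᵀ + Q = [38 36; 36 40]
step 0: y = z − H·x̄ = [6]
step 0: S = H·P̄·Hᵀ + R = [183]
step 0: K = P̄·Hᵀ·S⁻¹ = [-70/183; -28/61]
step 0: x' = x̄ + K·y = [409/61, 198/61]
step 0: P' = (I − K·H)·P̄ = [2054/183 236/61; 236/61 88/61]
step 1: x̄ = F·x = [594/61, 185/61]
step 1: P̄ = F·P·Fᵀ + Q = [914/61 84/61; 84/61 548/183]
step 1: y = z − H·x̄ = [-222/61]
step 1: S = H·P̄·Hᵀ + R = [2115/61]
step 1: K = P̄·Hᵀ·S⁻¹ = [662/2115; -464/2115]
step 1: x' = x̄ + K·y = [6062/705, 2701/705]
step 1: P' = (I − K·H)·P̄ = [24506/2115 7948/2115; 7948/2115 2804/2115]
step 2: x̄ = F·x = [2701/235, 2041/705]
step 2: P̄ = F·P·Fᵀ + Q = [3274/235 464/705; 464/705 6284/2115]
step 2: y = z − H·x̄ = [-273/47]
step 2: S = H·P̄·Hᵀ + R = [1773/47]
step 2: K = P̄·Hᵀ·S⁻¹ = [562/1773; -388/1773]
step 2: x' = x̄ + K·y = [28523/2955, 12311/2955]
step 2: P' = (I − K·H)·P̄ = [89906/8865 29032/8865; 29032/8865 10324/8865]

step 0: x' = [409/61, 198/61], P' = [2054/183 236/61; 236/61 88/61]
step 1: x' = [6062/705, 2701/705], P' = [24506/2115 7948/2115; 7948/2115 2804/2115]
step 2: x' = [28523/2955, 12311/2955], P' = [89906/8865 29032/8865; 29032/8865 10324/8865]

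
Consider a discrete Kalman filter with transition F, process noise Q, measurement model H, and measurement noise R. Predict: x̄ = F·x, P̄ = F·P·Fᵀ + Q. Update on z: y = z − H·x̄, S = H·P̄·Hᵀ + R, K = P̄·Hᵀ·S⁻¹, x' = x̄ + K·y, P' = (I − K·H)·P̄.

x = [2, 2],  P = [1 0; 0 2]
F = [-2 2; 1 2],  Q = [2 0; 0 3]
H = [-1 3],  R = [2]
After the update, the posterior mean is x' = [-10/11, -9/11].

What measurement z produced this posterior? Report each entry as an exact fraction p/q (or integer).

z = [-2]

x̄ = F·x = [0, 6]
P̄ = F·P·Fᵀ + Q = [14 6; 6 12]
S = H·P̄·Hᵀ + R = [88]
K = P̄·Hᵀ·S⁻¹ = [1/22; 15/44]
x' − x̄ = [-10/11, -75/11] = K·y
y = (KᵀK)⁻¹·Kᵀ·(x' − x̄) = [-20]
z = y + H·x̄ = [-20] + [18] = [-2]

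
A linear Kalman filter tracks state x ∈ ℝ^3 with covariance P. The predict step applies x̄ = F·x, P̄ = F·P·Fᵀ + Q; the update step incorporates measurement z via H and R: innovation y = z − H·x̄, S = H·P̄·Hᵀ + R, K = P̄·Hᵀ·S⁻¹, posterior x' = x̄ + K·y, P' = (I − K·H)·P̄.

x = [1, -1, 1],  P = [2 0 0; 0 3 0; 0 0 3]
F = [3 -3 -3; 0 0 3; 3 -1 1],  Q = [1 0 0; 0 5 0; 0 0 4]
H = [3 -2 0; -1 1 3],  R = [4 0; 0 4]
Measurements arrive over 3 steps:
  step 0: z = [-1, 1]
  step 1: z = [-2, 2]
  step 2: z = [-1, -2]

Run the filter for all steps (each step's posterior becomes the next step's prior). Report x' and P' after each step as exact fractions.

step 0: x̄ = F·x = [3, 3, 5]
step 0: P̄ = F·P·Fᵀ + Q = [73 -27 18; -27 32 9; 18 9 28]
step 0: y = z − H·x̄ = [-4, -14]
step 0: S = H·P̄·Hᵀ + R = [1113 -310; -310 361]
step 0: K = P̄·Hᵀ·S⁻¹ = [84293/305693 33432/305693; -25685/305693 50768/305693; 36246/305693 94635/305693]
step 0: x' = x̄ + K·y = [111859/305693, 309067/305693, 58591/305693]
step 0: P' = (I − K·H)·P̄ = [841472/305693 1093622/305693 -39474/305693; 1093622/305693 1691803/305693 -131703/305693; -39474/305693 -131703/305693 156923/305693]
step 1: x̄ = F·x = [-767397/305693, 175773/305693, 85101/305693]
step 1: P̄ = F·P·Fᵀ + Q = [3172157/305693 -582246/305693 -708732/305693; -582246/305693 2940772/305693 510612/305693; -708732/305693 510612/305693 4109576/305693]
step 1: y = z − H·x̄ = [2042351/305693, -587087/305693]
step 1: S = H·P̄·Hᵀ + R = [48522225/305693 -27751505/305693; -27751505/305693 52802441/305693]
step 1: K = P̄·Hᵀ·S⁻¹ = [327767929/1465478350 1811139/293095670; -214686061/1465478350 5491859/293095670; 34313499/293095670 18647367/58619134]
step 1: x' = x̄ + K·y = [-753211576/732739175, -322208491/732739175, 65890959/146547835]
step 1: P' = (I − K·H)·P̄ = [1964557898/732739175 2619068918/732739175 -42426642/146547835; 2619068918/732739175 4143289438/732739175 -97953462/146547835; -42426642/146547835 -97953462/146547835 16133366/29309567]
step 2: x̄ = F·x = [-65182104/20935405, 197672877/146547835, -229710206/104677025]
step 2: P̄ = F·P·Fᵀ + Q = [41101247/4187081 -6464574/4187081 -35861166/20935405; -6464574/4187081 291748129/29309567 22003014/20935405; -35861166/20935405 22003014/20935405 1307274746/104677025]
step 2: y = z − H·x̄ = [1617622103/146547835, 88697951/732739175]
step 2: S = H·P̄·Hᵀ + R = [4416633561/29309567 -11547792721/146547835; -11547792721/146547835 114189765848/732739175]
step 2: K = P̄·Hᵀ·S⁻¹ = [2762699969989/12657397341961 1961216070/436461977309; -1956269184301/12657397341961 6923821595/436461977309; 1496004433290/12657397341961 138756533628/436461977309]
step 2: x' = x̄ + K·y = [-8906559759601/12657397341961, -4496266881403/12657397341961, -10775961421936/12657397341961]
step 2: P' = (I − K·H)·P̄ = [35297454936844/12657397341961 47420782465288/12657397341961 -3965275488108/12657397341961; 47420782465288/12657397341961 75043712066534/12657397341961 -8939922098742/12657397341961; -3965275488108/12657397341961 -8939922098742/12657397341961 7023468170494/12657397341961]

step 0: x' = [111859/305693, 309067/305693, 58591/305693], P' = [841472/305693 1093622/305693 -39474/305693; 1093622/305693 1691803/305693 -131703/305693; -39474/305693 -131703/305693 156923/305693]
step 1: x' = [-753211576/732739175, -322208491/732739175, 65890959/146547835], P' = [1964557898/732739175 2619068918/732739175 -42426642/146547835; 2619068918/732739175 4143289438/732739175 -97953462/146547835; -42426642/146547835 -97953462/146547835 16133366/29309567]
step 2: x' = [-8906559759601/12657397341961, -4496266881403/12657397341961, -10775961421936/12657397341961], P' = [35297454936844/12657397341961 47420782465288/12657397341961 -3965275488108/12657397341961; 47420782465288/12657397341961 75043712066534/12657397341961 -8939922098742/12657397341961; -3965275488108/12657397341961 -8939922098742/12657397341961 7023468170494/12657397341961]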